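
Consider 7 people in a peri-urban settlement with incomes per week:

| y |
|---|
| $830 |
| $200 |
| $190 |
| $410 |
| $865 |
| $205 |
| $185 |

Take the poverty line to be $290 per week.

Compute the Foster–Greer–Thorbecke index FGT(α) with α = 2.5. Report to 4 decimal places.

0.0356

Incomes under z: $185, $190, $200, $205 (q = 4 of N = 7).
Relative gaps: (290−185)/290 = 0.3621; (290−190)/290 = 0.3448; (290−200)/290 = 0.3103; (290−205)/290 = 0.2931.
Raised to α = 2.5: 0.07888; 0.06982; 0.05366; 0.04651.
Sum = 0.248872; FGT(2.5) = 0.248872 / 7 = 0.0356.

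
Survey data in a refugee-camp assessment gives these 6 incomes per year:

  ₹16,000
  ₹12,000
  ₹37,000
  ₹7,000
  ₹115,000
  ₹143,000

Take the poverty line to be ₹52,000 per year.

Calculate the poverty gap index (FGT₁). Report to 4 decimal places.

0.4359

Poor units: ₹7,000, ₹12,000, ₹16,000, ₹37,000 (q = 4 of N = 6).
Shortfall ratios: (52000−7000)/52000 = 0.8654; (52000−12000)/52000 = 0.7692; (52000−16000)/52000 = 0.6923; (52000−37000)/52000 = 0.2885.
Σ = 2.615385. Dividing by the full population N = 6 gives P₁ = 0.4359.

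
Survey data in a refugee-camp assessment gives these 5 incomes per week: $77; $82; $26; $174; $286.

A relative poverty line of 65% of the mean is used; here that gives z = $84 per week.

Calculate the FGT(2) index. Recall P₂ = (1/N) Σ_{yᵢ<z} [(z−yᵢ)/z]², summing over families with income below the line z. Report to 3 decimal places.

0.097

Incomes under z: $26, $77, $82 (q = 3 of N = 5).
Gap ratios (z−y)/z: (84−26)/84 = 0.6905; (84−77)/84 = 0.0833; (84−82)/84 = 0.0238.
Squared: 0.4768; 0.0069; 0.0006.
Sum = 0.484269; P₂ = 0.484269 / 5 = 0.097.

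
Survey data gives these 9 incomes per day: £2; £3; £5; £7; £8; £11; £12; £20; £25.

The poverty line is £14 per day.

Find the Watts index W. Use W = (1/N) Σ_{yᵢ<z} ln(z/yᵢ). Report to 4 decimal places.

0.6849

Poor units: £2, £3, £5, £7, £8, £11, £12 (q = 7 of N = 9).
Log gaps: ln(14/2) = 1.9459; ln(14/3) = 1.5404; ln(14/5) = 1.0296; ln(14/7) = 0.6931; ln(14/8) = 0.5596; ln(14/11) = 0.2412; ln(14/12) = 0.1542.
W = 6.164050 / 9 = 0.6849.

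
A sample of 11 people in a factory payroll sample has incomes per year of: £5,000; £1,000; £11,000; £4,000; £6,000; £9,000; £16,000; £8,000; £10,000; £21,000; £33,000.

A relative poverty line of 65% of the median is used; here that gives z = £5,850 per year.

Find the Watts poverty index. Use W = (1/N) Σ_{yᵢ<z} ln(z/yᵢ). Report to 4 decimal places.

0.2094

Incomes under z: £1,000, £4,000, £5,000 (q = 3 of N = 11).
Log gaps: ln(5850/1000) = 1.7664; ln(5850/4000) = 0.3801; ln(5850/5000) = 0.1570.
W = 2.303593 / 11 = 0.2094.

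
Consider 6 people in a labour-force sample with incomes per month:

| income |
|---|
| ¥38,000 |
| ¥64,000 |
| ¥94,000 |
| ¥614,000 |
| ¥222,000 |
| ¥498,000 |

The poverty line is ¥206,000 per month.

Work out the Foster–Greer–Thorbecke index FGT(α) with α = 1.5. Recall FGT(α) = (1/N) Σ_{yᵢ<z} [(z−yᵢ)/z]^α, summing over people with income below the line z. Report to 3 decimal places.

Below z: ¥38,000, ¥64,000, ¥94,000 (q = 3 of N = 6).
Shortfall ratios: (206000−38000)/206000 = 0.8155; (206000−64000)/206000 = 0.6893; (206000−94000)/206000 = 0.5437.
Raised to α = 1.5: 0.73648; 0.57231; 0.40089.
Sum = 1.709685; FGT(1.5) = 1.709685 / 6 = 0.285.

0.285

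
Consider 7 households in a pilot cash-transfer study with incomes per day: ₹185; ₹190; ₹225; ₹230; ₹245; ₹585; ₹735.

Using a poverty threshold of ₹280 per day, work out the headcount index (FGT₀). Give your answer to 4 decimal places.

5 of the 7 households have income below ₹280.
H = 5/7 = 0.7143.

0.7143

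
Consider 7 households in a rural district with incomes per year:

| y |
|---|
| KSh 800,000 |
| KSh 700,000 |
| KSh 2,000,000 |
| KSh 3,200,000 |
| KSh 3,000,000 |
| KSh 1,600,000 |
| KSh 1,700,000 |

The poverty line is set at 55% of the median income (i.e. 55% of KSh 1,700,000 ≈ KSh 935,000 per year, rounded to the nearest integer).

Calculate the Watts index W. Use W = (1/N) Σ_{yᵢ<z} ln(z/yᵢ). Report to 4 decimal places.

0.0636

Below the line: KSh 700,000, KSh 800,000 (q = 2 of N = 7).
ln(z/y) terms: ln(935000/700000) = 0.2895; ln(935000/800000) = 0.1559.
W = 0.445401 / 7 = 0.0636.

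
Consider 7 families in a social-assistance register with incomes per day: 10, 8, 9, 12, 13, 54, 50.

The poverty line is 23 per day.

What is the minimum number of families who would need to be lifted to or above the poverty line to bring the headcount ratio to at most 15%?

4

Currently q = 5 of N = 7 are below the line (H = 0.714).
A headcount ratio of at most 15% allows at most ⌊0.15 × 7⌋ = 1 poor families.
So at least 5 − 1 = 4 must be lifted.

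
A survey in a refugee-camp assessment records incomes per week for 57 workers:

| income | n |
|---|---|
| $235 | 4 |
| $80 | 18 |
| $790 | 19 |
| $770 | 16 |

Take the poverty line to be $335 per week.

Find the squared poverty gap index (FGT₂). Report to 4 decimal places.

Below z: 18×$80, 4×$235 (q = 22 of N = 57).
Relative gaps: (335−80)/335 = 0.7612 (×18); (335−235)/335 = 0.2985 (×4).
Squared: 0.5794 (×18); 0.0891 (×4).
Sum = 10.785921; P₂ = 10.785921 / 57 = 0.1892.

0.1892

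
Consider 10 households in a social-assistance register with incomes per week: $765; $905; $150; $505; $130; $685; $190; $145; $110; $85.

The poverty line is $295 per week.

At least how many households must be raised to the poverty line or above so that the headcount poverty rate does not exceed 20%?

Currently q = 6 of N = 10 are below the line (H = 0.600).
A headcount ratio of at most 20% allows at most ⌊0.20 × 10⌋ = 2 poor households.
So at least 6 − 2 = 4 must be lifted.

4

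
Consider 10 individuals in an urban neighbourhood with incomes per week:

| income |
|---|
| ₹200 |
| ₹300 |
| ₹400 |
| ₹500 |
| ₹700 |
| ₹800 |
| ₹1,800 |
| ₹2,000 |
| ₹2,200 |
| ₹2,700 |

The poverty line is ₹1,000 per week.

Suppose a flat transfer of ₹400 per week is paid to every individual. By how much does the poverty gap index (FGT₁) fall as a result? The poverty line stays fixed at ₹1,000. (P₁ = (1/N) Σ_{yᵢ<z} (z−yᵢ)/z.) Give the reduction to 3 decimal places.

Before: below the line — ₹200, ₹300, ₹400, ₹500, ₹700, ₹800; poverty gap index (FGT₁) = 0.31000.
After the ₹400 transfer: below the line — ₹600, ₹700, ₹800, ₹900; poverty gap index (FGT₁) = 0.10000.
Reduction = 0.31000 − 0.10000 = 0.210.

0.210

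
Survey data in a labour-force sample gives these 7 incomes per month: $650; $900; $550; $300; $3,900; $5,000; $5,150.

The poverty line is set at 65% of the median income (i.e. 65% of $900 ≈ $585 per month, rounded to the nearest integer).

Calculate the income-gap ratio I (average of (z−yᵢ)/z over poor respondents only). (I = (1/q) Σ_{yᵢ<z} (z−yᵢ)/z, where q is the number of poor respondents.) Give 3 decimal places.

0.274

Below z: $300, $550 (q = 2 of N = 7).
Shortfall ratios (z−y)/z: 0.4872, 0.0598; sum = 0.547009.
The income-gap ratio divides by q (the poor only): 0.547009 / 2 = 0.274.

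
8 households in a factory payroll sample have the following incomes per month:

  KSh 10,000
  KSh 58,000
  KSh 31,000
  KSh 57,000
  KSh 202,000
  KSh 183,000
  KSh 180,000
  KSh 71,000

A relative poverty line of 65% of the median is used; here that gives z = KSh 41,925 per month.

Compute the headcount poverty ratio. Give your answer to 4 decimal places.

2 of the 8 households have income below KSh 41,925.
H = 2/8 = 0.2500.

0.2500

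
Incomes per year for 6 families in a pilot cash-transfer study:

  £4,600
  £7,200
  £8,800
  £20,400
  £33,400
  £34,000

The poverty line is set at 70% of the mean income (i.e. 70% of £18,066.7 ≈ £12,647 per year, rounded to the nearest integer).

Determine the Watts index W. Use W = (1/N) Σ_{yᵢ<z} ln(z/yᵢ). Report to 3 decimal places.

0.323

Below the line: £4,600, £7,200, £8,800 (q = 3 of N = 6).
Log gaps: ln(12647/4600) = 1.0114; ln(12647/7200) = 0.5633; ln(12647/8800) = 0.3627.
W = 1.937371 / 6 = 0.323.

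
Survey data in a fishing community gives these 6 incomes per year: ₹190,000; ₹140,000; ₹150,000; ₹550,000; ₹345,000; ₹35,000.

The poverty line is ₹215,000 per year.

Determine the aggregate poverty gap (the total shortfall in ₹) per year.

Incomes under z: ₹35,000, ₹140,000, ₹150,000, ₹190,000 (q = 4 of N = 6).
Individual gaps: 215000−35000 = 180000; 215000−140000 = 75000; 215000−150000 = 65000; 215000−190000 = 25000.
Aggregate gap = ₹345,000.

₹345,000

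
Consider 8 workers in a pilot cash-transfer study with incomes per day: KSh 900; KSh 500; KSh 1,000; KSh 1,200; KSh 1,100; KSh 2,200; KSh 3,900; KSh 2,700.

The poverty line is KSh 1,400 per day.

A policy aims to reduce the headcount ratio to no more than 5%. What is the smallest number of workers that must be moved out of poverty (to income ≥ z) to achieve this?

Currently q = 5 of N = 8 are below the line (H = 0.625).
A headcount ratio of at most 5% allows at most ⌊0.05 × 8⌋ = 0 poor workers.
So at least 5 − 0 = 5 must be lifted.

5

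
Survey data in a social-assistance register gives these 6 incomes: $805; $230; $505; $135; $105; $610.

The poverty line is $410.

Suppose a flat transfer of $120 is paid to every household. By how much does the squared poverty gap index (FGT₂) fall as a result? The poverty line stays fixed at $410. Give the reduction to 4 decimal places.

Before: below the line — $105, $135, $230; squared poverty gap index (FGT₂) = 0.199336.
After the $120 transfer: below the line — $225, $255, $350; squared poverty gap index (FGT₂) = 0.061323.
Reduction = 0.199336 − 0.061323 = 0.1380.

0.1380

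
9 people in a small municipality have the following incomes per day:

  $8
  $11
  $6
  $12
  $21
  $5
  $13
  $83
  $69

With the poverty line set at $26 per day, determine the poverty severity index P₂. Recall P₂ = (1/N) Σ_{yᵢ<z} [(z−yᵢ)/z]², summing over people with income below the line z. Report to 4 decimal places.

0.2926

Incomes under z: $5, $6, $8, $11, $12, $13, $21 (q = 7 of N = 9).
Normalized shortfalls: (26−5)/26 = 0.8077; (26−6)/26 = 0.7692; (26−8)/26 = 0.6923; (26−11)/26 = 0.5769; (26−12)/26 = 0.5385; (26−13)/26 = 0.5000; (26−21)/26 = 0.1923.
Squared: 0.6524; 0.5917; 0.4793; 0.3328; 0.2899; 0.2500; 0.0370.
Sum = 2.633136; P₂ = 2.633136 / 9 = 0.2926.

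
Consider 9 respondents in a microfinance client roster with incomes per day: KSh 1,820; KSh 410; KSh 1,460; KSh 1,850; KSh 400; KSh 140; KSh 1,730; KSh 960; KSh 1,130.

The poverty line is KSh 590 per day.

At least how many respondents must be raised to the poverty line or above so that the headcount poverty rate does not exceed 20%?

2

3 of the 9 respondents are poor, so H = 3/9 = 0.333.
A headcount ratio of at most 20% allows at most ⌊0.20 × 9⌋ = 1 poor respondents.
So at least 3 − 1 = 2 must be lifted.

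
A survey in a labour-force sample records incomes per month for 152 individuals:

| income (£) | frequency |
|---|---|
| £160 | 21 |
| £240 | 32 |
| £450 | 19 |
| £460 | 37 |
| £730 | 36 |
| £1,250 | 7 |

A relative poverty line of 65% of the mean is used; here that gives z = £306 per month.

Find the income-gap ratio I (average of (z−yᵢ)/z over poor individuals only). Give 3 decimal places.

0.319

Below the line: 21×£160, 32×£240 (q = 53 of N = 152).
Shortfall ratios (z−y)/z: 0.4771 (×21), 0.2157 (×32); sum = 16.921569.
I averages over the q = 53 poor units only: 16.921569 / 53 = 0.319.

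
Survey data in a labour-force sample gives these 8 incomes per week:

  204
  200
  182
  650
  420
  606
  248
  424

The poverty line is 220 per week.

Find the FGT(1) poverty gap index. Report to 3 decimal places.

Incomes under z: 182, 200, 204 (q = 3 of N = 8).
Gap ratios (z−y)/z: (220−182)/220 = 0.1727; (220−200)/220 = 0.0909; (220−204)/220 = 0.0727.
Σ = 0.336364. Dividing by the full population N = 8 gives P₁ = 0.042.

0.042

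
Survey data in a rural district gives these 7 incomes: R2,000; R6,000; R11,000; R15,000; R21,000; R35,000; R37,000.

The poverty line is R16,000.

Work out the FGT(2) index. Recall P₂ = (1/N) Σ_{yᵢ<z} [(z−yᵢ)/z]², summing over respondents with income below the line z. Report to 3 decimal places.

0.180

Below z: R2,000, R6,000, R11,000, R15,000 (q = 4 of N = 7).
Gap ratios (z−y)/z: (16000−2000)/16000 = 0.8750; (16000−6000)/16000 = 0.6250; (16000−11000)/16000 = 0.3125; (16000−15000)/16000 = 0.0625.
Squared: 0.7656; 0.3906; 0.0977; 0.0039.
Sum = 1.257812; P₂ = 1.257812 / 7 = 0.180.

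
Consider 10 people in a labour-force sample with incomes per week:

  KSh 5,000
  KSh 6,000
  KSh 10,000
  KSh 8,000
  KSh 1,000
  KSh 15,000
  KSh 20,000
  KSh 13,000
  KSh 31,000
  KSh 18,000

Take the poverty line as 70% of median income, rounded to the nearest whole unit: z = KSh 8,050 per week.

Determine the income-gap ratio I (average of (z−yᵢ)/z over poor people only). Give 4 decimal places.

0.3789

Below the line: KSh 1,000, KSh 5,000, KSh 6,000, KSh 8,000 (q = 4 of N = 10).
Relative gaps: 0.8758, 0.3789, 0.2547, 0.0062; sum = 1.515528.
The income-gap ratio divides by q (the poor only): 1.515528 / 4 = 0.3789.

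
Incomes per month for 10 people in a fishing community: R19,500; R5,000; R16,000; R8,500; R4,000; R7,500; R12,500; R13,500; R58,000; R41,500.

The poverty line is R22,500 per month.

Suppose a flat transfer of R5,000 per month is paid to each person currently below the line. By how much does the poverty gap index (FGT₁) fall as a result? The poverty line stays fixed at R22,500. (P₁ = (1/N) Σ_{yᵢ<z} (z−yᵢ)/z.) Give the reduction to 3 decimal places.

0.169

Before: below the line — R4,000, R5,000, R7,500, R8,500, R12,500, R13,500, R16,000, R19,500; poverty gap index (FGT₁) = 0.41556.
After the R5,000 transfer: below the line — R9,000, R10,000, R12,500, R13,500, R17,500, R18,500, R21,000; poverty gap index (FGT₁) = 0.24667.
Reduction = 0.41556 − 0.24667 = 0.169.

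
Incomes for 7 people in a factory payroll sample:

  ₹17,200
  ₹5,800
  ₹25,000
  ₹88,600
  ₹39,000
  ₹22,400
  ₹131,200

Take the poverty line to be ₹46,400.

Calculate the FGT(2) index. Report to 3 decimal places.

0.238

Incomes under z: ₹5,800, ₹17,200, ₹22,400, ₹25,000, ₹39,000 (q = 5 of N = 7).
Shortfall ratios: (46400−5800)/46400 = 0.8750; (46400−17200)/46400 = 0.6293; (46400−22400)/46400 = 0.5172; (46400−25000)/46400 = 0.4612; (46400−39000)/46400 = 0.1595.
Squared: 0.7656; 0.3960; 0.2675; 0.2127; 0.0254.
Sum = 1.667342; P₂ = 1.667342 / 7 = 0.238.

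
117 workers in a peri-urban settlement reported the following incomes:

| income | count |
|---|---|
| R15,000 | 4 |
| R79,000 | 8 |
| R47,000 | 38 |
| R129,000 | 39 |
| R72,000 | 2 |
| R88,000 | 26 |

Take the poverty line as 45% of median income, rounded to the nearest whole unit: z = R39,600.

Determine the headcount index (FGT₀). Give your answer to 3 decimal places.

0.034

4 of the 117 workers have income below R39,600.
H = 4/117 = 0.034.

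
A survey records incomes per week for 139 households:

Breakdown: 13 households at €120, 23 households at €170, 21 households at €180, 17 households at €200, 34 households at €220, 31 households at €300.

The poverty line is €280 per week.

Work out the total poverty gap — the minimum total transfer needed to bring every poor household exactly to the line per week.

€10,110

Incomes under z: 13×€120, 23×€170, 21×€180, 17×€200, 34×€220 (q = 108 of N = 139).
Individual gaps: 13×(280−120) = 2080; 23×(280−170) = 2530; 21×(280−180) = 2100; 17×(280−200) = 1360; 34×(280−220) = 2040.
Aggregate gap = €10,110.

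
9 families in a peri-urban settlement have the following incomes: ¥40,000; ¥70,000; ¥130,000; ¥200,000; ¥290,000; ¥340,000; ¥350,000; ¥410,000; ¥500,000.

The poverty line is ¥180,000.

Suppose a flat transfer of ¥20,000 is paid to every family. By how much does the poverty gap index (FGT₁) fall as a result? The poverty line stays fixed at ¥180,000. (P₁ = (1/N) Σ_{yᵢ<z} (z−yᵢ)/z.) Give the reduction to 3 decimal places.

Before: below the line — ¥40,000, ¥70,000, ¥130,000; poverty gap index (FGT₁) = 0.18519.
After the ¥20,000 transfer: below the line — ¥60,000, ¥90,000, ¥150,000; poverty gap index (FGT₁) = 0.14815.
Reduction = 0.18519 − 0.14815 = 0.037.

0.037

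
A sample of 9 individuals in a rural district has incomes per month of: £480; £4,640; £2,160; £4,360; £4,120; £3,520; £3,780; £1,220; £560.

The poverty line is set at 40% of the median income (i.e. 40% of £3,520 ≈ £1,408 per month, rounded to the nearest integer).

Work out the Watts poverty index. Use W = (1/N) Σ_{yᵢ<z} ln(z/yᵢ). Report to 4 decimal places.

0.2379

Below the line: £480, £560, £1,220 (q = 3 of N = 9).
ln(z/y) terms: ln(1408/480) = 1.0761; ln(1408/560) = 0.9220; ln(1408/1220) = 0.1433.
W = 2.141448 / 9 = 0.2379.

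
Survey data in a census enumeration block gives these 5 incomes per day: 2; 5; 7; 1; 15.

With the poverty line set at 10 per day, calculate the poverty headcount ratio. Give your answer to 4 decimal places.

0.8000

4 of the 5 families have income below 10.
H = 4/5 = 0.8000.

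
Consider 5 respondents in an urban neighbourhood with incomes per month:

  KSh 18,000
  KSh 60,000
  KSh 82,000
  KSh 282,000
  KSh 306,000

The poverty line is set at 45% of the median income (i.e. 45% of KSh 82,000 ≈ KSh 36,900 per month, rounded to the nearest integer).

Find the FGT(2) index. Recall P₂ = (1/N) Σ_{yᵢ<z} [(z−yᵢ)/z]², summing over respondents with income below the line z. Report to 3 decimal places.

Incomes under z: KSh 18,000 (q = 1 of N = 5).
Normalized shortfalls: (36900−18000)/36900 = 0.5122.
Squared: 0.2623.
Sum = 0.262344; P₂ = 0.262344 / 5 = 0.052.

0.052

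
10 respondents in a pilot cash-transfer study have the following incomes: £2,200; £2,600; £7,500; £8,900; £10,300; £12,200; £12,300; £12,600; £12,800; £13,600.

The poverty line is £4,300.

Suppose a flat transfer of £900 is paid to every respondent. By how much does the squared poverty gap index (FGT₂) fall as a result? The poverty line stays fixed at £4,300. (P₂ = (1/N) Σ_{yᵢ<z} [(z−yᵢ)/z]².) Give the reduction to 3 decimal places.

0.028

Before: below the line — £2,200, £2,600; squared poverty gap index (FGT₂) = 0.03948.
After the £900 transfer: below the line — £3,100, £3,500; squared poverty gap index (FGT₂) = 0.01125.
Reduction = 0.03948 − 0.01125 = 0.028.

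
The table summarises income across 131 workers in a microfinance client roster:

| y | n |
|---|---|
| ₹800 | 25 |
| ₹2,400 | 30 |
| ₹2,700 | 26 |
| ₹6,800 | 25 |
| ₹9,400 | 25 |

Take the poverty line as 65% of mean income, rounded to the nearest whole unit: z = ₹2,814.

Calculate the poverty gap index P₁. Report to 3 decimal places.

Poor units: 25×₹800, 30×₹2,400, 26×₹2,700 (q = 81 of N = 131).
Shortfall ratios: (2814−800)/2814 = 0.7157 (×25); (2814−2400)/2814 = 0.1471 (×30); (2814−2700)/2814 = 0.0405 (×26).
Sum of shortfalls = 23.359630; P₁ averages over all N: 23.359630 / 131 = 0.178.

0.178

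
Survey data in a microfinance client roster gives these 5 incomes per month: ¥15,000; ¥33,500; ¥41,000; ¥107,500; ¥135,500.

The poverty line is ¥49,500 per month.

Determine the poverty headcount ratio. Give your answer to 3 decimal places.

3 of the 5 families have income below ¥49,500.
H = 3/5 = 0.600.

0.600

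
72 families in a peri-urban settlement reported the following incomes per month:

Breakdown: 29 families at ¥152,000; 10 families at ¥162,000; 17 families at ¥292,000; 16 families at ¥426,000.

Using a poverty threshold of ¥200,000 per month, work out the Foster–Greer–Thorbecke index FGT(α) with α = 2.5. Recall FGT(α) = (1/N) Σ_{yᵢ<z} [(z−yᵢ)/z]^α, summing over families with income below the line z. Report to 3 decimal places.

0.014

Incomes under z: 29×¥152,000, 10×¥162,000 (q = 39 of N = 72).
Relative gaps: (200000−152000)/200000 = 0.2400 (×29); (200000−162000)/200000 = 0.1900 (×10).
Raised to α = 2.5: 0.02822 (×29); 0.01574 (×10).
Sum = 0.975682; FGT(2.5) = 0.975682 / 72 = 0.014.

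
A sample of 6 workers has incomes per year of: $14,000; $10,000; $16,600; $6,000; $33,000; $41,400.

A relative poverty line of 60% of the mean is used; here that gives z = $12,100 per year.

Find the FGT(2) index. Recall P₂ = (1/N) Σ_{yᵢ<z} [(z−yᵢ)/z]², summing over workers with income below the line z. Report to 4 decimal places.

Poor units: $6,000, $10,000 (q = 2 of N = 6).
Gap ratios (z−y)/z: (12100−6000)/12100 = 0.5041; (12100−10000)/12100 = 0.1736.
Squared: 0.2541; 0.0301.
Sum = 0.284270; P₂ = 0.284270 / 6 = 0.0474.

0.0474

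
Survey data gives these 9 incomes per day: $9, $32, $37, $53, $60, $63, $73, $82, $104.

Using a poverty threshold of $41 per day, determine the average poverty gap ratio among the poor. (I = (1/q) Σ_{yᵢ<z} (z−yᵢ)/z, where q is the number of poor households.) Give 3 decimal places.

0.366

Below the line: $9, $32, $37 (q = 3 of N = 9).
Shortfall ratios (z−y)/z: 0.7805, 0.2195, 0.0976; sum = 1.097561.
The income-gap ratio divides by q (the poor only): 1.097561 / 3 = 0.366.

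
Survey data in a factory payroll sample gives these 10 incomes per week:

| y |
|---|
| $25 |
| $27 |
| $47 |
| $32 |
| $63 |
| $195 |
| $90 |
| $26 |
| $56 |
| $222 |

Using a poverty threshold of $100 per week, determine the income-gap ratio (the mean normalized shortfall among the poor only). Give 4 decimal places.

0.5425

Below the line: $25, $26, $27, $32, $47, $56, $63, $90 (q = 8 of N = 10).
Relative gaps: 0.7500, 0.7400, 0.7300, 0.6800, 0.5300, 0.4400, 0.3700, 0.1000; sum = 4.340000.
I averages over the q = 8 poor units only: 4.340000 / 8 = 0.5425.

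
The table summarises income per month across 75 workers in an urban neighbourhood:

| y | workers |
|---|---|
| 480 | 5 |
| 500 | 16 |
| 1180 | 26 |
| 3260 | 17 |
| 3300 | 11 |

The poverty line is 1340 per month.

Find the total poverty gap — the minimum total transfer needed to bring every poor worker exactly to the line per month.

21900

Below the line: 5×480, 16×500, 26×1180 (q = 47 of N = 75).
Individual gaps: 5×(1340−480) = 4300; 16×(1340−500) = 13440; 26×(1340−1180) = 4160.
Aggregate gap = 21900.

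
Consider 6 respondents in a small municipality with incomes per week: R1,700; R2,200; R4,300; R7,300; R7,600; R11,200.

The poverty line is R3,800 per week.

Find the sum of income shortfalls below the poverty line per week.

Below z: R1,700, R2,200 (q = 2 of N = 6).
Individual gaps: 3800−1700 = 2100; 3800−2200 = 1600.
Aggregate gap = R3,700.

R3,700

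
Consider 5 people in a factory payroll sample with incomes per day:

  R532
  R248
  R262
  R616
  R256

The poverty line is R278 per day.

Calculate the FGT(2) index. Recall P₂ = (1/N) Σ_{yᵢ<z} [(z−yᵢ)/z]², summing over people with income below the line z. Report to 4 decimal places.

Below z: R248, R256, R262 (q = 3 of N = 5).
Gap ratios (z−y)/z: (278−248)/278 = 0.1079; (278−256)/278 = 0.0791; (278−262)/278 = 0.0576.
Squared: 0.0116; 0.0063; 0.0033.
Sum = 0.021220; P₂ = 0.021220 / 5 = 0.0042.

0.0042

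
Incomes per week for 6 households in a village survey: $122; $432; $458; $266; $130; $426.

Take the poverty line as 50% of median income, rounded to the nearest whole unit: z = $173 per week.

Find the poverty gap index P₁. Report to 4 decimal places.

Below z: $122, $130 (q = 2 of N = 6).
Relative gaps: (173−122)/173 = 0.2948; (173−130)/173 = 0.2486.
Σ = 0.543353. Dividing by the full population N = 6 gives P₁ = 0.0906.

0.0906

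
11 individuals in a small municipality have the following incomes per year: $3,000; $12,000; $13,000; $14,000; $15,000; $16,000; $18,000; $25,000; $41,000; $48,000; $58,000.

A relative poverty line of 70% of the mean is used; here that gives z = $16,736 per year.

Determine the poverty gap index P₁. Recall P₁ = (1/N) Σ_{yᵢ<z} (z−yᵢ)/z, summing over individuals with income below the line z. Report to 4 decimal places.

Below z: $3,000, $12,000, $13,000, $14,000, $15,000, $16,000 (q = 6 of N = 11).
Relative gaps: (16736−3000)/16736 = 0.8207; (16736−12000)/16736 = 0.2830; (16736−13000)/16736 = 0.2232; (16736−14000)/16736 = 0.1635; (16736−15000)/16736 = 0.1037; (16736−16000)/16736 = 0.0440.
Sum of shortfalls = 1.638145; P₁ averages over all N: 1.638145 / 11 = 0.1489.

0.1489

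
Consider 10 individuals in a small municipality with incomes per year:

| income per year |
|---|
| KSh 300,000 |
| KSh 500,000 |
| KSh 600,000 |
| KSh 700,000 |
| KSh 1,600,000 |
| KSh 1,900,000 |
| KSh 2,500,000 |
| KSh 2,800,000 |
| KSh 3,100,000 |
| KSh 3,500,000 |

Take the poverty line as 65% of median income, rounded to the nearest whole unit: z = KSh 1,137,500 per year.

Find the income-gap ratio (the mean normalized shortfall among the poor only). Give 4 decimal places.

0.5385

Incomes under z: KSh 300,000, KSh 500,000, KSh 600,000, KSh 700,000 (q = 4 of N = 10).
Shortfall ratios (z−y)/z: 0.7363, 0.5604, 0.4725, 0.3846; sum = 2.153846.
The income-gap ratio divides by q (the poor only): 2.153846 / 4 = 0.5385.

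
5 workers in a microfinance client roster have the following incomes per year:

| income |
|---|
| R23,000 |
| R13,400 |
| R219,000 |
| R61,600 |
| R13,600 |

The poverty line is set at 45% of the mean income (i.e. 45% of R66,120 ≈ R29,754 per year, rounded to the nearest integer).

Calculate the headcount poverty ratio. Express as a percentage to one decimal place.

60.0%

3 of the 5 workers have income below R29,754.
H = 3/5 = 60.0%.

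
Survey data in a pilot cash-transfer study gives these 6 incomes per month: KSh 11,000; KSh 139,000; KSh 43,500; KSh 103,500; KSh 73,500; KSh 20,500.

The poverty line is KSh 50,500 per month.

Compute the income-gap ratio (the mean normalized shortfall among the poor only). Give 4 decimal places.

0.5050

Poor units: KSh 11,000, KSh 20,500, KSh 43,500 (q = 3 of N = 6).
Shortfall ratios (z−y)/z: 0.7822, 0.5941, 0.1386; sum = 1.514851.
The income-gap ratio divides by q (the poor only): 1.514851 / 3 = 0.5050.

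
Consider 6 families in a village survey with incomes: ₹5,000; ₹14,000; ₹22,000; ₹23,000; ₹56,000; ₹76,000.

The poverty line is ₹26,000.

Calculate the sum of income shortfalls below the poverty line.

Below z: ₹5,000, ₹14,000, ₹22,000, ₹23,000 (q = 4 of N = 6).
Individual gaps: 26000−5000 = 21000; 26000−14000 = 12000; 26000−22000 = 4000; 26000−23000 = 3000.
Aggregate gap = ₹40,000.

₹40,000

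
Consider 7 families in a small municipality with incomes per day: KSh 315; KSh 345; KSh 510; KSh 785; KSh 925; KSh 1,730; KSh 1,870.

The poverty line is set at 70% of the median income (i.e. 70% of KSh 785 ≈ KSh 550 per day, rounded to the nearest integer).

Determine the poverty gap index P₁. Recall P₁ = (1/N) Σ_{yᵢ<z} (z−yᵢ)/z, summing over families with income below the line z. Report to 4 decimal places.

0.1247

Incomes under z: KSh 315, KSh 345, KSh 510 (q = 3 of N = 7).
Shortfall ratios: (550−315)/550 = 0.4273; (550−345)/550 = 0.3727; (550−510)/550 = 0.0727.
Sum of shortfalls = 0.872727; P₁ averages over all N: 0.872727 / 7 = 0.1247.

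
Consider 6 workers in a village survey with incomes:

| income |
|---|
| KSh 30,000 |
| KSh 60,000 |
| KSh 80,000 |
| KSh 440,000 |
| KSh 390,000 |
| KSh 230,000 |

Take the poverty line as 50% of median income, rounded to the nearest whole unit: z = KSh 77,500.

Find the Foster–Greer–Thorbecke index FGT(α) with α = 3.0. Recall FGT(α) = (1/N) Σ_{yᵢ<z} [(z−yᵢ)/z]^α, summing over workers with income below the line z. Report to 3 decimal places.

Incomes under z: KSh 30,000, KSh 60,000 (q = 2 of N = 6).
Normalized shortfalls: (77500−30000)/77500 = 0.6129; (77500−60000)/77500 = 0.2258.
Raised to α = 3.0: 0.23024; 0.01151.
Sum = 0.241751; FGT(3.0) = 0.241751 / 6 = 0.040.

0.040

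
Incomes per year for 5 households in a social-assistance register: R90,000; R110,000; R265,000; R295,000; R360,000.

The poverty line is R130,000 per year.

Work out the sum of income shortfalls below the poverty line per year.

Below z: R90,000, R110,000 (q = 2 of N = 5).
Individual gaps: 130000−90000 = 40000; 130000−110000 = 20000.
Aggregate gap = R60,000.

R60,000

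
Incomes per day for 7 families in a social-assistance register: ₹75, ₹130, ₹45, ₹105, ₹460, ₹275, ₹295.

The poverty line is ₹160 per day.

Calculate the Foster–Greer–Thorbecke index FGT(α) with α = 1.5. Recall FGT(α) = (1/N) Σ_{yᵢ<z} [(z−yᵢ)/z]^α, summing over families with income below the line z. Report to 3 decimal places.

0.183

Poor units: ₹45, ₹75, ₹105, ₹130 (q = 4 of N = 7).
Normalized shortfalls: (160−45)/160 = 0.7188; (160−75)/160 = 0.5312; (160−105)/160 = 0.3438; (160−130)/160 = 0.1875.
Raised to α = 1.5: 0.60935; 0.38721; 0.20154; 0.08119.
Sum = 1.279293; FGT(1.5) = 1.279293 / 7 = 0.183.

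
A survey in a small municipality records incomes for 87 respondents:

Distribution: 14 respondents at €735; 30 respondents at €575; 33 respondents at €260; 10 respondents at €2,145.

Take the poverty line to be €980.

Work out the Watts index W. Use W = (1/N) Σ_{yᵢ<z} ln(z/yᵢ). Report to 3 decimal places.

0.733

Below z: 33×€260, 30×€575, 14×€735 (q = 77 of N = 87).
ln(z/y) terms: ln(980/260) = 1.3269 (×33); ln(980/575) = 0.5332 (×30); ln(980/735) = 0.2877 (×14).
W = 63.809766 / 87 = 0.733.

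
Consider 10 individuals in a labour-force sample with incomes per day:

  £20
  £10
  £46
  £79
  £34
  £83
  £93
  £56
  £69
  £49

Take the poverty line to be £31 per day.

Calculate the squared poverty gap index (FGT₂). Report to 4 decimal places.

Incomes under z: £10, £20 (q = 2 of N = 10).
Normalized shortfalls: (31−10)/31 = 0.6774; (31−20)/31 = 0.3548.
Squared: 0.4589; 0.1259.
Sum = 0.584807; P₂ = 0.584807 / 10 = 0.0585.

0.0585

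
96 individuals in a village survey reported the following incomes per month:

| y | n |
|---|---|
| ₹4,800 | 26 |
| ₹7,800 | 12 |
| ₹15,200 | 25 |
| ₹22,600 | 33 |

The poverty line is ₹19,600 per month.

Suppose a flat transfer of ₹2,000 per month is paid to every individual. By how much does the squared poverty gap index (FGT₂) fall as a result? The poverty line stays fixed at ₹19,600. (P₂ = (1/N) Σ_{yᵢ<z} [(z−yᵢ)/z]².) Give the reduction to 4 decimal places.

0.0622

Before: below the line — 26×₹4,800, 12×₹7,800, 25×₹15,200; squared poverty gap index (FGT₂) = 0.212854.
After the ₹2,000 transfer: below the line — 26×₹6,800, 12×₹9,800, 25×₹17,200; squared poverty gap index (FGT₂) = 0.150662.
Reduction = 0.212854 − 0.150662 = 0.0622.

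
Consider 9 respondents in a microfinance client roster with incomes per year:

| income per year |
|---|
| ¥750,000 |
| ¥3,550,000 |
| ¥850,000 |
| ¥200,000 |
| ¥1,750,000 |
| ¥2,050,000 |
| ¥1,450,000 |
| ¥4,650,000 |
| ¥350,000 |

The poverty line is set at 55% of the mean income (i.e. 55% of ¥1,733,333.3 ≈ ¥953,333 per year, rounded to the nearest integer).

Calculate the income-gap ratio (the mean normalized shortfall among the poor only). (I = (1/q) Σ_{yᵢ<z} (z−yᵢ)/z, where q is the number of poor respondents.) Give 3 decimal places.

0.436

Incomes under z: ¥200,000, ¥350,000, ¥750,000, ¥850,000 (q = 4 of N = 9).
Relative gaps: 0.7902, 0.6329, 0.2133, 0.1084; sum = 1.744754.
I averages over the q = 4 poor units only: 1.744754 / 4 = 0.436.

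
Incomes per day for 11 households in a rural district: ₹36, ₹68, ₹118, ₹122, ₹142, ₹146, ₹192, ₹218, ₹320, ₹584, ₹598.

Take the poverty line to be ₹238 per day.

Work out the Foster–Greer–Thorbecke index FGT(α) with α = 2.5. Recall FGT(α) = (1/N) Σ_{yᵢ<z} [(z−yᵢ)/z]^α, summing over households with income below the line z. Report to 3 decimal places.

0.151

Below z: ₹36, ₹68, ₹118, ₹122, ₹142, ₹146, ₹192, ₹218 (q = 8 of N = 11).
Relative gaps: (238−36)/238 = 0.8487; (238−68)/238 = 0.7143; (238−118)/238 = 0.5042; (238−122)/238 = 0.4874; (238−142)/238 = 0.4034; (238−146)/238 = 0.3866; (238−192)/238 = 0.1933; (238−218)/238 = 0.0840.
Raised to α = 2.5: 0.66365; 0.43120; 0.18051; 0.16585; 0.10333; 0.09290; 0.01642; 0.00205.
Sum = 1.655910; FGT(2.5) = 1.655910 / 11 = 0.151.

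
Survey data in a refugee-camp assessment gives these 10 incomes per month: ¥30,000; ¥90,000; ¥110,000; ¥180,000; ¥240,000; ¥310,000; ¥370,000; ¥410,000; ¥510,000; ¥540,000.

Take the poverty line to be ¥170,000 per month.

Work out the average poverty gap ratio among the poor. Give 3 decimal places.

0.549

Below the line: ¥30,000, ¥90,000, ¥110,000 (q = 3 of N = 10).
Relative gaps: 0.8235, 0.4706, 0.3529; sum = 1.647059.
I averages over the q = 3 poor units only: 1.647059 / 3 = 0.549.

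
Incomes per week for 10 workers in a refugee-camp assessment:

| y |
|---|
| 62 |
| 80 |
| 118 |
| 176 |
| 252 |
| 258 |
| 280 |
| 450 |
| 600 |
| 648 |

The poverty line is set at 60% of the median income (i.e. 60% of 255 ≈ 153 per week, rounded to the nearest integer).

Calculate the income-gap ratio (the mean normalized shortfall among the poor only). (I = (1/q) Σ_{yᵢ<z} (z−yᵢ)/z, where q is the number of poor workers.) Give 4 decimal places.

Incomes under z: 62, 80, 118 (q = 3 of N = 10).
Relative gaps: 0.5948, 0.4771, 0.2288; sum = 1.300654.
The income-gap ratio divides by q (the poor only): 1.300654 / 3 = 0.4336.

0.4336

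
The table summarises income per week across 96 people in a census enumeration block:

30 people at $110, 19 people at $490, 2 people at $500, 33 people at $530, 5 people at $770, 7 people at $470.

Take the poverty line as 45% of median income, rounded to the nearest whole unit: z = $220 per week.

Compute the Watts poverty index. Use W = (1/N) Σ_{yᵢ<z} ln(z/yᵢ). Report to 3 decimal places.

0.217

Incomes under z: 30×$110 (q = 30 of N = 96).
Log gaps: ln(220/110) = 0.6931 (×30).
W = 20.794415 / 96 = 0.217.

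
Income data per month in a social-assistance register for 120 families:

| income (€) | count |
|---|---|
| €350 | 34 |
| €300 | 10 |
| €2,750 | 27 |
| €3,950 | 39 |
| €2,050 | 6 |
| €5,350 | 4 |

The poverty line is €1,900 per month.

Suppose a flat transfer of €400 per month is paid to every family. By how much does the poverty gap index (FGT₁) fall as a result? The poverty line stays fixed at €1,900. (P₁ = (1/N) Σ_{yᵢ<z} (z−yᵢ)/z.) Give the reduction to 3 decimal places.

Before: below the line — 10×€300, 34×€350; poverty gap index (FGT₁) = 0.30132.
After the €400 transfer: below the line — 10×€700, 34×€750; poverty gap index (FGT₁) = 0.22412.
Reduction = 0.30132 − 0.22412 = 0.077.

0.077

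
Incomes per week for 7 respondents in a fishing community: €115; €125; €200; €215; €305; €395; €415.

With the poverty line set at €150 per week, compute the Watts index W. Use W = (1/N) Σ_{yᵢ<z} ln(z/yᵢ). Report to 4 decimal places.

Below z: €115, €125 (q = 2 of N = 7).
ln(z/y) terms: ln(150/115) = 0.2657; ln(150/125) = 0.1823.
W = 0.448025 / 7 = 0.0640.

0.0640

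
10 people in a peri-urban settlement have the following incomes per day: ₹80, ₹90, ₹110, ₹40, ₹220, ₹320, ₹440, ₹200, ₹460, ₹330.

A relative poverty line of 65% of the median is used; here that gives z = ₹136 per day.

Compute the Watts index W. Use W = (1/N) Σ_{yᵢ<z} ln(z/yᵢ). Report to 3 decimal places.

Below z: ₹40, ₹80, ₹90, ₹110 (q = 4 of N = 10).
Log gaps: ln(136/40) = 1.2238; ln(136/80) = 0.5306; ln(136/90) = 0.4128; ln(136/110) = 0.2122.
W = 2.379423 / 10 = 0.238.

0.238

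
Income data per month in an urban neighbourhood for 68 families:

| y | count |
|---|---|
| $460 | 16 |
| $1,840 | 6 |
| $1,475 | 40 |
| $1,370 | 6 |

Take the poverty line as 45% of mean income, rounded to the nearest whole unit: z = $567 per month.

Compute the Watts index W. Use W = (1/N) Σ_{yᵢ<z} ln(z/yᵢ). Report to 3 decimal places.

Poor units: 16×$460 (q = 16 of N = 68).
ln(z/y) terms: ln(567/460) = 0.2091 (×16).
W = 3.346125 / 68 = 0.049.

0.049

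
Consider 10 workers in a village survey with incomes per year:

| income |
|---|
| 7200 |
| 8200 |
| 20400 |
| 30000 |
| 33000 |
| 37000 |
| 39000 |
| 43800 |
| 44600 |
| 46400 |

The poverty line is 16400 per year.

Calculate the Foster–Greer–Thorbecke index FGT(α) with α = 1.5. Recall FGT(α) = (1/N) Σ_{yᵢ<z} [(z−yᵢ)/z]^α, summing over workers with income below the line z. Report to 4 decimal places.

Poor units: 7200, 8200 (q = 2 of N = 10).
Gap ratios (z−y)/z: (16400−7200)/16400 = 0.5610; (16400−8200)/16400 = 0.5000.
Raised to α = 1.5: 0.42016; 0.35355.
Sum = 0.773715; FGT(1.5) = 0.773715 / 10 = 0.0774.

0.0774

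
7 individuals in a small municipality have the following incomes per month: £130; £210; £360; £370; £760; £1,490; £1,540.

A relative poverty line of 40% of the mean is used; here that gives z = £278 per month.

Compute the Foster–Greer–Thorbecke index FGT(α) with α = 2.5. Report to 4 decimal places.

0.0338

Below the line: £130, £210 (q = 2 of N = 7).
Shortfall ratios: (278−130)/278 = 0.5324; (278−210)/278 = 0.2446.
Raised to α = 2.5: 0.20680; 0.02959.
Sum = 0.236387; FGT(2.5) = 0.236387 / 7 = 0.0338.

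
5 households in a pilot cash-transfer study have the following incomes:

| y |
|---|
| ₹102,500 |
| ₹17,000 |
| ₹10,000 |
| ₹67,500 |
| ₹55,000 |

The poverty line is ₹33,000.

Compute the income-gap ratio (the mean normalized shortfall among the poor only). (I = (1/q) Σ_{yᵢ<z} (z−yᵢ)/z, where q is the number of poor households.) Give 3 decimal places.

0.591

Below the line: ₹10,000, ₹17,000 (q = 2 of N = 5).
Relative gaps: 0.6970, 0.4848; sum = 1.181818.
The income-gap ratio divides by q (the poor only): 1.181818 / 2 = 0.591.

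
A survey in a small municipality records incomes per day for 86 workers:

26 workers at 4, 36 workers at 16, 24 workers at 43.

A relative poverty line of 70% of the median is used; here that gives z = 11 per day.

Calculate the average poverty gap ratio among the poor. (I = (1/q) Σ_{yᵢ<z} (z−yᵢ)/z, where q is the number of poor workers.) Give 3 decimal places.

Poor units: 26×4 (q = 26 of N = 86).
Shortfall ratios (z−y)/z: 0.6364 (×26); sum = 16.545455.
I averages over the q = 26 poor units only: 16.545455 / 26 = 0.636.

0.636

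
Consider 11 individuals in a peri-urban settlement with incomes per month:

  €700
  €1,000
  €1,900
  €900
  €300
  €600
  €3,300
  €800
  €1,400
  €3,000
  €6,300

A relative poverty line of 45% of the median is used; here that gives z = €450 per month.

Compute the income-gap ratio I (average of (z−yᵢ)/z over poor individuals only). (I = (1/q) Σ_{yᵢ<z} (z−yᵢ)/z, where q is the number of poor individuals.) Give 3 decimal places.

Poor units: €300 (q = 1 of N = 11).
Relative gaps: 0.3333; sum = 0.333333.
The income-gap ratio divides by q (the poor only): 0.333333 / 1 = 0.333.

0.333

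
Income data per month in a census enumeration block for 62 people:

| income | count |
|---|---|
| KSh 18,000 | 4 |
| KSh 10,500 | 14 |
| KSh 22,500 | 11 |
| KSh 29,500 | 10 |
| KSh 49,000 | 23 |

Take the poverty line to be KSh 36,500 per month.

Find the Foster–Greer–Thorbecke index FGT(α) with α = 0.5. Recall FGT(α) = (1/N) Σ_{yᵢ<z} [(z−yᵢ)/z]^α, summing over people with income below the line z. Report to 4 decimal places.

Below the line: 14×KSh 10,500, 4×KSh 18,000, 11×KSh 22,500, 10×KSh 29,500 (q = 39 of N = 62).
Relative gaps: (36500−10500)/36500 = 0.7123 (×14); (36500−18000)/36500 = 0.5068 (×4); (36500−22500)/36500 = 0.3836 (×11); (36500−29500)/36500 = 0.1918 (×10).
Raised to α = 0.5: 0.84400 (×14); 0.71193 (×4); 0.61932 (×11); 0.43793 (×10).
Sum = 25.855512; FGT(0.5) = 25.855512 / 62 = 0.4170.

0.4170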